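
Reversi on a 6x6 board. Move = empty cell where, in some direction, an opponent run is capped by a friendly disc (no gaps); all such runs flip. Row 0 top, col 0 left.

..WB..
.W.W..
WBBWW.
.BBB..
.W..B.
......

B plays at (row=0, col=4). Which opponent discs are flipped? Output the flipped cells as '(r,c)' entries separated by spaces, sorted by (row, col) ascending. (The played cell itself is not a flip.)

Answer: (1,3)

Derivation:
Dir NW: edge -> no flip
Dir N: edge -> no flip
Dir NE: edge -> no flip
Dir W: first cell 'B' (not opp) -> no flip
Dir E: first cell '.' (not opp) -> no flip
Dir SW: opp run (1,3) capped by B -> flip
Dir S: first cell '.' (not opp) -> no flip
Dir SE: first cell '.' (not opp) -> no flip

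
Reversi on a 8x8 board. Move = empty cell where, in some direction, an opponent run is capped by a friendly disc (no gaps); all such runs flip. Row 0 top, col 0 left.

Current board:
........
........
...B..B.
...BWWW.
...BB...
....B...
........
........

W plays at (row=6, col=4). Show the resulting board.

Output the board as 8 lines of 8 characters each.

Answer: ........
........
...B..B.
...BWWW.
...BW...
....W...
....W...
........

Derivation:
Place W at (6,4); scan 8 dirs for brackets.
Dir NW: first cell '.' (not opp) -> no flip
Dir N: opp run (5,4) (4,4) capped by W -> flip
Dir NE: first cell '.' (not opp) -> no flip
Dir W: first cell '.' (not opp) -> no flip
Dir E: first cell '.' (not opp) -> no flip
Dir SW: first cell '.' (not opp) -> no flip
Dir S: first cell '.' (not opp) -> no flip
Dir SE: first cell '.' (not opp) -> no flip
All flips: (4,4) (5,4)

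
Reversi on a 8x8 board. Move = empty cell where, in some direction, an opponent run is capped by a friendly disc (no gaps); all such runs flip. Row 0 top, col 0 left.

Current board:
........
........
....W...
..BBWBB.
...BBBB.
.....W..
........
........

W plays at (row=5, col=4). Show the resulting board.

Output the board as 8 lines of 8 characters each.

Place W at (5,4); scan 8 dirs for brackets.
Dir NW: opp run (4,3) (3,2), next='.' -> no flip
Dir N: opp run (4,4) capped by W -> flip
Dir NE: opp run (4,5) (3,6), next='.' -> no flip
Dir W: first cell '.' (not opp) -> no flip
Dir E: first cell 'W' (not opp) -> no flip
Dir SW: first cell '.' (not opp) -> no flip
Dir S: first cell '.' (not opp) -> no flip
Dir SE: first cell '.' (not opp) -> no flip
All flips: (4,4)

Answer: ........
........
....W...
..BBWBB.
...BWBB.
....WW..
........
........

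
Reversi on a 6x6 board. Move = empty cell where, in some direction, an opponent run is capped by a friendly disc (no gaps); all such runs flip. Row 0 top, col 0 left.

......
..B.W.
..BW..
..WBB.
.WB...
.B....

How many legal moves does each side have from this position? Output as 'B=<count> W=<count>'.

Answer: B=4 W=7

Derivation:
-- B to move --
(0,3): no bracket -> illegal
(0,4): no bracket -> illegal
(0,5): no bracket -> illegal
(1,3): flips 1 -> legal
(1,5): no bracket -> illegal
(2,1): no bracket -> illegal
(2,4): flips 1 -> legal
(2,5): no bracket -> illegal
(3,0): no bracket -> illegal
(3,1): flips 2 -> legal
(4,0): flips 1 -> legal
(4,3): no bracket -> illegal
(5,0): no bracket -> illegal
(5,2): no bracket -> illegal
B mobility = 4
-- W to move --
(0,1): flips 1 -> legal
(0,2): flips 2 -> legal
(0,3): no bracket -> illegal
(1,1): no bracket -> illegal
(1,3): no bracket -> illegal
(2,1): flips 1 -> legal
(2,4): no bracket -> illegal
(2,5): no bracket -> illegal
(3,1): no bracket -> illegal
(3,5): flips 2 -> legal
(4,0): no bracket -> illegal
(4,3): flips 2 -> legal
(4,4): no bracket -> illegal
(4,5): flips 1 -> legal
(5,0): no bracket -> illegal
(5,2): flips 1 -> legal
(5,3): no bracket -> illegal
W mobility = 7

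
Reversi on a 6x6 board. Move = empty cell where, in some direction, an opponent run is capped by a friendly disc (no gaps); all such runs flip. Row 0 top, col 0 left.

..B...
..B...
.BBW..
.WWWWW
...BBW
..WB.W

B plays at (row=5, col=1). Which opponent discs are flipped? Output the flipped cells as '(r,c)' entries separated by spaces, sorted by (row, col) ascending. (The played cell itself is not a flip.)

Dir NW: first cell '.' (not opp) -> no flip
Dir N: first cell '.' (not opp) -> no flip
Dir NE: first cell '.' (not opp) -> no flip
Dir W: first cell '.' (not opp) -> no flip
Dir E: opp run (5,2) capped by B -> flip
Dir SW: edge -> no flip
Dir S: edge -> no flip
Dir SE: edge -> no flip

Answer: (5,2)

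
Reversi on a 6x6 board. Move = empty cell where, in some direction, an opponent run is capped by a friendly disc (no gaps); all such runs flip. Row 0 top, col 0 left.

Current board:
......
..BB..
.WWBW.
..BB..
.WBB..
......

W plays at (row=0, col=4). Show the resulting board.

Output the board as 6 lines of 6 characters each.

Place W at (0,4); scan 8 dirs for brackets.
Dir NW: edge -> no flip
Dir N: edge -> no flip
Dir NE: edge -> no flip
Dir W: first cell '.' (not opp) -> no flip
Dir E: first cell '.' (not opp) -> no flip
Dir SW: opp run (1,3) capped by W -> flip
Dir S: first cell '.' (not opp) -> no flip
Dir SE: first cell '.' (not opp) -> no flip
All flips: (1,3)

Answer: ....W.
..BW..
.WWBW.
..BB..
.WBB..
......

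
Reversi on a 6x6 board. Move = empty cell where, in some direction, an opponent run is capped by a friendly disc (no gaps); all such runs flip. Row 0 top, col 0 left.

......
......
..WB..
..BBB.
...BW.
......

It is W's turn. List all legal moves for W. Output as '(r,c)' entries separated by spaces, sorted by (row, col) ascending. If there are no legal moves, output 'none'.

(1,2): no bracket -> illegal
(1,3): no bracket -> illegal
(1,4): no bracket -> illegal
(2,1): no bracket -> illegal
(2,4): flips 2 -> legal
(2,5): no bracket -> illegal
(3,1): no bracket -> illegal
(3,5): no bracket -> illegal
(4,1): no bracket -> illegal
(4,2): flips 2 -> legal
(4,5): no bracket -> illegal
(5,2): no bracket -> illegal
(5,3): no bracket -> illegal
(5,4): no bracket -> illegal

Answer: (2,4) (4,2)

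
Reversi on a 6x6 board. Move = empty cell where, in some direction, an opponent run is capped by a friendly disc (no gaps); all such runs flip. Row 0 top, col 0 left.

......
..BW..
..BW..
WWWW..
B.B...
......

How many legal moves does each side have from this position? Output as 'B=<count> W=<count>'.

Answer: B=6 W=8

Derivation:
-- B to move --
(0,2): no bracket -> illegal
(0,3): no bracket -> illegal
(0,4): flips 1 -> legal
(1,4): flips 1 -> legal
(2,0): flips 2 -> legal
(2,1): no bracket -> illegal
(2,4): flips 2 -> legal
(3,4): flips 1 -> legal
(4,1): no bracket -> illegal
(4,3): no bracket -> illegal
(4,4): flips 1 -> legal
B mobility = 6
-- W to move --
(0,1): flips 1 -> legal
(0,2): flips 2 -> legal
(0,3): no bracket -> illegal
(1,1): flips 2 -> legal
(2,1): flips 1 -> legal
(4,1): no bracket -> illegal
(4,3): no bracket -> illegal
(5,0): flips 1 -> legal
(5,1): flips 1 -> legal
(5,2): flips 1 -> legal
(5,3): flips 1 -> legal
W mobility = 8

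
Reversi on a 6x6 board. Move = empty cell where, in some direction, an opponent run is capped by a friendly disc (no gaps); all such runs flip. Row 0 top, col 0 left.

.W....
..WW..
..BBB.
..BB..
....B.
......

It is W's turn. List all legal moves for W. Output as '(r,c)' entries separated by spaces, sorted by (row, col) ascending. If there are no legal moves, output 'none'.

Answer: (3,1) (3,4) (3,5) (4,2) (4,3)

Derivation:
(1,1): no bracket -> illegal
(1,4): no bracket -> illegal
(1,5): no bracket -> illegal
(2,1): no bracket -> illegal
(2,5): no bracket -> illegal
(3,1): flips 1 -> legal
(3,4): flips 1 -> legal
(3,5): flips 1 -> legal
(4,1): no bracket -> illegal
(4,2): flips 2 -> legal
(4,3): flips 2 -> legal
(4,5): no bracket -> illegal
(5,3): no bracket -> illegal
(5,4): no bracket -> illegal
(5,5): no bracket -> illegal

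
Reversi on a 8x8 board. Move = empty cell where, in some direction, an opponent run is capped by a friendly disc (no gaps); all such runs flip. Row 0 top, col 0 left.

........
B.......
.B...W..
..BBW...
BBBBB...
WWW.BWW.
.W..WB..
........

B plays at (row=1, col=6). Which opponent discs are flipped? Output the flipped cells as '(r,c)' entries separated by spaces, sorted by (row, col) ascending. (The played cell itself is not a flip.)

Dir NW: first cell '.' (not opp) -> no flip
Dir N: first cell '.' (not opp) -> no flip
Dir NE: first cell '.' (not opp) -> no flip
Dir W: first cell '.' (not opp) -> no flip
Dir E: first cell '.' (not opp) -> no flip
Dir SW: opp run (2,5) (3,4) capped by B -> flip
Dir S: first cell '.' (not opp) -> no flip
Dir SE: first cell '.' (not opp) -> no flip

Answer: (2,5) (3,4)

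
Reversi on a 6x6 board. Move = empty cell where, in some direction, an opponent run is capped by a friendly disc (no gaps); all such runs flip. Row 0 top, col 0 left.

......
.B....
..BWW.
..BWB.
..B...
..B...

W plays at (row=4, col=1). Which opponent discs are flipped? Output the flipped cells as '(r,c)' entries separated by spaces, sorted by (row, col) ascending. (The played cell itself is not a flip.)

Answer: (3,2)

Derivation:
Dir NW: first cell '.' (not opp) -> no flip
Dir N: first cell '.' (not opp) -> no flip
Dir NE: opp run (3,2) capped by W -> flip
Dir W: first cell '.' (not opp) -> no flip
Dir E: opp run (4,2), next='.' -> no flip
Dir SW: first cell '.' (not opp) -> no flip
Dir S: first cell '.' (not opp) -> no flip
Dir SE: opp run (5,2), next=edge -> no flip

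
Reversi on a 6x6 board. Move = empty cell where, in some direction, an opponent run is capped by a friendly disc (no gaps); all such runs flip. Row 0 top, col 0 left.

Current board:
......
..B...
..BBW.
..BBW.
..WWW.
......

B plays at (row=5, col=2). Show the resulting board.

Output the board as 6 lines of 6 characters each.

Place B at (5,2); scan 8 dirs for brackets.
Dir NW: first cell '.' (not opp) -> no flip
Dir N: opp run (4,2) capped by B -> flip
Dir NE: opp run (4,3) (3,4), next='.' -> no flip
Dir W: first cell '.' (not opp) -> no flip
Dir E: first cell '.' (not opp) -> no flip
Dir SW: edge -> no flip
Dir S: edge -> no flip
Dir SE: edge -> no flip
All flips: (4,2)

Answer: ......
..B...
..BBW.
..BBW.
..BWW.
..B...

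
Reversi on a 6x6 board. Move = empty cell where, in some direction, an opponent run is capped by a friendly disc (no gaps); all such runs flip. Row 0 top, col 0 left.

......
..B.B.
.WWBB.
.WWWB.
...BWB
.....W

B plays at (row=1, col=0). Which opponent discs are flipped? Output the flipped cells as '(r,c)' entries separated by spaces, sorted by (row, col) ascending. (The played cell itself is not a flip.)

Answer: (2,1) (3,2)

Derivation:
Dir NW: edge -> no flip
Dir N: first cell '.' (not opp) -> no flip
Dir NE: first cell '.' (not opp) -> no flip
Dir W: edge -> no flip
Dir E: first cell '.' (not opp) -> no flip
Dir SW: edge -> no flip
Dir S: first cell '.' (not opp) -> no flip
Dir SE: opp run (2,1) (3,2) capped by B -> flip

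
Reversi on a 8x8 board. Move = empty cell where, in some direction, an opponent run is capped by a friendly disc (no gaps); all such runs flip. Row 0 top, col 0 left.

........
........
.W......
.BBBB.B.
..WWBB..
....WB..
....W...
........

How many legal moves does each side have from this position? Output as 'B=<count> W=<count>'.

Answer: B=10 W=9

Derivation:
-- B to move --
(1,0): flips 1 -> legal
(1,1): flips 1 -> legal
(1,2): no bracket -> illegal
(2,0): no bracket -> illegal
(2,2): no bracket -> illegal
(3,0): no bracket -> illegal
(4,1): flips 2 -> legal
(5,1): flips 1 -> legal
(5,2): flips 2 -> legal
(5,3): flips 3 -> legal
(6,3): flips 1 -> legal
(6,5): flips 2 -> legal
(7,3): flips 1 -> legal
(7,4): flips 2 -> legal
(7,5): no bracket -> illegal
B mobility = 10
-- W to move --
(2,0): flips 1 -> legal
(2,2): flips 1 -> legal
(2,3): flips 1 -> legal
(2,4): flips 3 -> legal
(2,5): flips 1 -> legal
(2,6): no bracket -> illegal
(2,7): flips 2 -> legal
(3,0): no bracket -> illegal
(3,5): no bracket -> illegal
(3,7): no bracket -> illegal
(4,0): no bracket -> illegal
(4,1): flips 1 -> legal
(4,6): flips 3 -> legal
(4,7): no bracket -> illegal
(5,3): no bracket -> illegal
(5,6): flips 1 -> legal
(6,5): no bracket -> illegal
(6,6): no bracket -> illegal
W mobility = 9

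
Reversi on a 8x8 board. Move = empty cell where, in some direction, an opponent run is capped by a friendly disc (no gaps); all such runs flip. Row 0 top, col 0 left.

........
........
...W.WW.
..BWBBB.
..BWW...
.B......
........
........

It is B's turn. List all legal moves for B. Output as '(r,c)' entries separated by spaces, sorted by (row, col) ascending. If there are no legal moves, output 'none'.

(1,2): flips 1 -> legal
(1,3): no bracket -> illegal
(1,4): flips 2 -> legal
(1,5): flips 1 -> legal
(1,6): flips 2 -> legal
(1,7): flips 1 -> legal
(2,2): no bracket -> illegal
(2,4): flips 1 -> legal
(2,7): no bracket -> illegal
(3,7): no bracket -> illegal
(4,5): flips 2 -> legal
(5,2): flips 1 -> legal
(5,3): flips 1 -> legal
(5,4): flips 2 -> legal
(5,5): no bracket -> illegal

Answer: (1,2) (1,4) (1,5) (1,6) (1,7) (2,4) (4,5) (5,2) (5,3) (5,4)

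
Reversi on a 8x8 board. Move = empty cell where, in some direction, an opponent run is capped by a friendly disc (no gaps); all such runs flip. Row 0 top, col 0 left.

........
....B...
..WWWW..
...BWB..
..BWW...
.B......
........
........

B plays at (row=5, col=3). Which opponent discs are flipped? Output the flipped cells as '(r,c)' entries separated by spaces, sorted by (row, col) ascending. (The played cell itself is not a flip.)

Dir NW: first cell 'B' (not opp) -> no flip
Dir N: opp run (4,3) capped by B -> flip
Dir NE: opp run (4,4) capped by B -> flip
Dir W: first cell '.' (not opp) -> no flip
Dir E: first cell '.' (not opp) -> no flip
Dir SW: first cell '.' (not opp) -> no flip
Dir S: first cell '.' (not opp) -> no flip
Dir SE: first cell '.' (not opp) -> no flip

Answer: (4,3) (4,4)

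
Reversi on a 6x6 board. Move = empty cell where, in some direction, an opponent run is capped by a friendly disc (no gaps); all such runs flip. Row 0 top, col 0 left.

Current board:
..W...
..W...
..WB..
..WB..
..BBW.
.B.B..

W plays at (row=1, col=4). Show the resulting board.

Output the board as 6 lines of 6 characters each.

Answer: ..W...
..W.W.
..WW..
..WB..
..BBW.
.B.B..

Derivation:
Place W at (1,4); scan 8 dirs for brackets.
Dir NW: first cell '.' (not opp) -> no flip
Dir N: first cell '.' (not opp) -> no flip
Dir NE: first cell '.' (not opp) -> no flip
Dir W: first cell '.' (not opp) -> no flip
Dir E: first cell '.' (not opp) -> no flip
Dir SW: opp run (2,3) capped by W -> flip
Dir S: first cell '.' (not opp) -> no flip
Dir SE: first cell '.' (not opp) -> no flip
All flips: (2,3)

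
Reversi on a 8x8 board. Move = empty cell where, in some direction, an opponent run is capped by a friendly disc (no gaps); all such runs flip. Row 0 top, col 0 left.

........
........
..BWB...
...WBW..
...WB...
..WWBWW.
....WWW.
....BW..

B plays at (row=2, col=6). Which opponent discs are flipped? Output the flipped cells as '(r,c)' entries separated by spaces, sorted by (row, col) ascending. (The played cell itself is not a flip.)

Answer: (3,5)

Derivation:
Dir NW: first cell '.' (not opp) -> no flip
Dir N: first cell '.' (not opp) -> no flip
Dir NE: first cell '.' (not opp) -> no flip
Dir W: first cell '.' (not opp) -> no flip
Dir E: first cell '.' (not opp) -> no flip
Dir SW: opp run (3,5) capped by B -> flip
Dir S: first cell '.' (not opp) -> no flip
Dir SE: first cell '.' (not opp) -> no flip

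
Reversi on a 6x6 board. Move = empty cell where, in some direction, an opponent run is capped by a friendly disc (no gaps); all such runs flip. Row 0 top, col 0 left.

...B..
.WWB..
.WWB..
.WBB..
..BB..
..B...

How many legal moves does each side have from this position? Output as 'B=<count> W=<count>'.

-- B to move --
(0,0): flips 2 -> legal
(0,1): flips 1 -> legal
(0,2): flips 2 -> legal
(1,0): flips 3 -> legal
(2,0): flips 3 -> legal
(3,0): flips 3 -> legal
(4,0): flips 2 -> legal
(4,1): no bracket -> illegal
B mobility = 7
-- W to move --
(0,2): no bracket -> illegal
(0,4): flips 1 -> legal
(1,4): flips 1 -> legal
(2,4): flips 1 -> legal
(3,4): flips 3 -> legal
(4,1): no bracket -> illegal
(4,4): flips 1 -> legal
(5,1): no bracket -> illegal
(5,3): flips 1 -> legal
(5,4): flips 2 -> legal
W mobility = 7

Answer: B=7 W=7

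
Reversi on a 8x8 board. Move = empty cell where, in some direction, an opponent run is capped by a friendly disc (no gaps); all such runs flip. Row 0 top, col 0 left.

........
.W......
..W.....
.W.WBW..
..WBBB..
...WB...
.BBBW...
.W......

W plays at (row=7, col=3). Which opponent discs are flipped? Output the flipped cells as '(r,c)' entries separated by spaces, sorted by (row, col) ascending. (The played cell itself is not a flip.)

Answer: (6,3)

Derivation:
Dir NW: opp run (6,2), next='.' -> no flip
Dir N: opp run (6,3) capped by W -> flip
Dir NE: first cell 'W' (not opp) -> no flip
Dir W: first cell '.' (not opp) -> no flip
Dir E: first cell '.' (not opp) -> no flip
Dir SW: edge -> no flip
Dir S: edge -> no flip
Dir SE: edge -> no flip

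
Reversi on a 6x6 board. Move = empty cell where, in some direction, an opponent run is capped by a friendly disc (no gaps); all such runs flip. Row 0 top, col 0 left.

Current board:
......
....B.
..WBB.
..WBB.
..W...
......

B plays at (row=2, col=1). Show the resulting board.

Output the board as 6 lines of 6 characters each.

Answer: ......
....B.
.BBBB.
..WBB.
..W...
......

Derivation:
Place B at (2,1); scan 8 dirs for brackets.
Dir NW: first cell '.' (not opp) -> no flip
Dir N: first cell '.' (not opp) -> no flip
Dir NE: first cell '.' (not opp) -> no flip
Dir W: first cell '.' (not opp) -> no flip
Dir E: opp run (2,2) capped by B -> flip
Dir SW: first cell '.' (not opp) -> no flip
Dir S: first cell '.' (not opp) -> no flip
Dir SE: opp run (3,2), next='.' -> no flip
All flips: (2,2)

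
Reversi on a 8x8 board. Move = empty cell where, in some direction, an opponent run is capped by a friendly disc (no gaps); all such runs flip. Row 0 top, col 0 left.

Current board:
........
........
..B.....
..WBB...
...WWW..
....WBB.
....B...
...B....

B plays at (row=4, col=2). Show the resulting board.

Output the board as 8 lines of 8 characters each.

Answer: ........
........
..B.....
..BBB...
..BWWW..
....WBB.
....B...
...B....

Derivation:
Place B at (4,2); scan 8 dirs for brackets.
Dir NW: first cell '.' (not opp) -> no flip
Dir N: opp run (3,2) capped by B -> flip
Dir NE: first cell 'B' (not opp) -> no flip
Dir W: first cell '.' (not opp) -> no flip
Dir E: opp run (4,3) (4,4) (4,5), next='.' -> no flip
Dir SW: first cell '.' (not opp) -> no flip
Dir S: first cell '.' (not opp) -> no flip
Dir SE: first cell '.' (not opp) -> no flip
All flips: (3,2)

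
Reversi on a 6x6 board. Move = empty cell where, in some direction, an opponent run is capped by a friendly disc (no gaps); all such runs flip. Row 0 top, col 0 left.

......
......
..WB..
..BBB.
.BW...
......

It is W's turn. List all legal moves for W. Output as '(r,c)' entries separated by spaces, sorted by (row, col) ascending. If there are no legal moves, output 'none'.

Answer: (2,4) (4,0) (4,4)

Derivation:
(1,2): no bracket -> illegal
(1,3): no bracket -> illegal
(1,4): no bracket -> illegal
(2,1): no bracket -> illegal
(2,4): flips 2 -> legal
(2,5): no bracket -> illegal
(3,0): no bracket -> illegal
(3,1): no bracket -> illegal
(3,5): no bracket -> illegal
(4,0): flips 1 -> legal
(4,3): no bracket -> illegal
(4,4): flips 1 -> legal
(4,5): no bracket -> illegal
(5,0): no bracket -> illegal
(5,1): no bracket -> illegal
(5,2): no bracket -> illegal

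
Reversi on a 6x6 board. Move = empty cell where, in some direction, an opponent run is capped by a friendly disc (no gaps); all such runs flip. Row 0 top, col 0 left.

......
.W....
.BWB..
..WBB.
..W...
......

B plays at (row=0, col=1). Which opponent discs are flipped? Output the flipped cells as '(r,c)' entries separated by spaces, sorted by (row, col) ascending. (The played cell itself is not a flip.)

Answer: (1,1)

Derivation:
Dir NW: edge -> no flip
Dir N: edge -> no flip
Dir NE: edge -> no flip
Dir W: first cell '.' (not opp) -> no flip
Dir E: first cell '.' (not opp) -> no flip
Dir SW: first cell '.' (not opp) -> no flip
Dir S: opp run (1,1) capped by B -> flip
Dir SE: first cell '.' (not opp) -> no flip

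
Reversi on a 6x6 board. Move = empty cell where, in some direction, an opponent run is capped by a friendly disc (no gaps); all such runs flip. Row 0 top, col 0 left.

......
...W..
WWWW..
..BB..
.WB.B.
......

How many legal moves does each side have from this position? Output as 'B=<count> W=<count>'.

-- B to move --
(0,2): no bracket -> illegal
(0,3): flips 2 -> legal
(0,4): no bracket -> illegal
(1,0): flips 1 -> legal
(1,1): flips 1 -> legal
(1,2): flips 1 -> legal
(1,4): flips 1 -> legal
(2,4): no bracket -> illegal
(3,0): no bracket -> illegal
(3,1): no bracket -> illegal
(3,4): no bracket -> illegal
(4,0): flips 1 -> legal
(5,0): flips 1 -> legal
(5,1): no bracket -> illegal
(5,2): no bracket -> illegal
B mobility = 7
-- W to move --
(2,4): no bracket -> illegal
(3,1): no bracket -> illegal
(3,4): no bracket -> illegal
(3,5): no bracket -> illegal
(4,3): flips 3 -> legal
(4,5): no bracket -> illegal
(5,1): no bracket -> illegal
(5,2): flips 2 -> legal
(5,3): no bracket -> illegal
(5,4): no bracket -> illegal
(5,5): flips 2 -> legal
W mobility = 3

Answer: B=7 W=3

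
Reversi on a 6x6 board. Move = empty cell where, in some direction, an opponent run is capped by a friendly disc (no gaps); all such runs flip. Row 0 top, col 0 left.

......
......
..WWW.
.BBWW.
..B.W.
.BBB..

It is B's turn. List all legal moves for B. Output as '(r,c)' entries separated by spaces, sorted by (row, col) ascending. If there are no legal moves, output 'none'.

Answer: (1,2) (1,3) (1,4) (1,5) (3,5)

Derivation:
(1,1): no bracket -> illegal
(1,2): flips 1 -> legal
(1,3): flips 1 -> legal
(1,4): flips 1 -> legal
(1,5): flips 2 -> legal
(2,1): no bracket -> illegal
(2,5): no bracket -> illegal
(3,5): flips 3 -> legal
(4,3): no bracket -> illegal
(4,5): no bracket -> illegal
(5,4): no bracket -> illegal
(5,5): no bracket -> illegal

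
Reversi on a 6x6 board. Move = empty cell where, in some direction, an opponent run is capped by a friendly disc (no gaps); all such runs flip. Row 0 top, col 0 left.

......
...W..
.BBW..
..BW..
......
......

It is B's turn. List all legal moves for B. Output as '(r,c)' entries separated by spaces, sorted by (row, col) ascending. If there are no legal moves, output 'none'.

Answer: (0,4) (1,4) (2,4) (3,4) (4,4)

Derivation:
(0,2): no bracket -> illegal
(0,3): no bracket -> illegal
(0,4): flips 1 -> legal
(1,2): no bracket -> illegal
(1,4): flips 1 -> legal
(2,4): flips 1 -> legal
(3,4): flips 1 -> legal
(4,2): no bracket -> illegal
(4,3): no bracket -> illegal
(4,4): flips 1 -> legal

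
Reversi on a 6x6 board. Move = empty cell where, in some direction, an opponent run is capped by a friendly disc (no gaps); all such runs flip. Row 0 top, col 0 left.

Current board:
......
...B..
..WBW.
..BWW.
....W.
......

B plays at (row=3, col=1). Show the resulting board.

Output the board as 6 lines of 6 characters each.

Answer: ......
...B..
..BBW.
.BBWW.
....W.
......

Derivation:
Place B at (3,1); scan 8 dirs for brackets.
Dir NW: first cell '.' (not opp) -> no flip
Dir N: first cell '.' (not opp) -> no flip
Dir NE: opp run (2,2) capped by B -> flip
Dir W: first cell '.' (not opp) -> no flip
Dir E: first cell 'B' (not opp) -> no flip
Dir SW: first cell '.' (not opp) -> no flip
Dir S: first cell '.' (not opp) -> no flip
Dir SE: first cell '.' (not opp) -> no flip
All flips: (2,2)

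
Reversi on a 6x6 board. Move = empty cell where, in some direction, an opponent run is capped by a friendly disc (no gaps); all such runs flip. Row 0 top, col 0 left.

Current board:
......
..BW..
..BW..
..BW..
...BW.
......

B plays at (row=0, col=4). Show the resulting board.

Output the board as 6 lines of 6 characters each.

Answer: ....B.
..BB..
..BW..
..BW..
...BW.
......

Derivation:
Place B at (0,4); scan 8 dirs for brackets.
Dir NW: edge -> no flip
Dir N: edge -> no flip
Dir NE: edge -> no flip
Dir W: first cell '.' (not opp) -> no flip
Dir E: first cell '.' (not opp) -> no flip
Dir SW: opp run (1,3) capped by B -> flip
Dir S: first cell '.' (not opp) -> no flip
Dir SE: first cell '.' (not opp) -> no flip
All flips: (1,3)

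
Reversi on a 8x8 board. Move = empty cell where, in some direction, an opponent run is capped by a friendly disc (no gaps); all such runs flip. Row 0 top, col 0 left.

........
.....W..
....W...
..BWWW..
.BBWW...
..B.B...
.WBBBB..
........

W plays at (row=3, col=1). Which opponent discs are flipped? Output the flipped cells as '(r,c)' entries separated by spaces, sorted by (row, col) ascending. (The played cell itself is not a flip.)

Answer: (3,2)

Derivation:
Dir NW: first cell '.' (not opp) -> no flip
Dir N: first cell '.' (not opp) -> no flip
Dir NE: first cell '.' (not opp) -> no flip
Dir W: first cell '.' (not opp) -> no flip
Dir E: opp run (3,2) capped by W -> flip
Dir SW: first cell '.' (not opp) -> no flip
Dir S: opp run (4,1), next='.' -> no flip
Dir SE: opp run (4,2), next='.' -> no flip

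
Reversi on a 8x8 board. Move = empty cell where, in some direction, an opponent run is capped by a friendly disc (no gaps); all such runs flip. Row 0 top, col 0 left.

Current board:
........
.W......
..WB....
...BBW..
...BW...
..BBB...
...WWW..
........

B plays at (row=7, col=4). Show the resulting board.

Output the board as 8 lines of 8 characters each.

Answer: ........
.W......
..WB....
...BBW..
...BW...
..BBB...
...BBW..
....B...

Derivation:
Place B at (7,4); scan 8 dirs for brackets.
Dir NW: opp run (6,3) capped by B -> flip
Dir N: opp run (6,4) capped by B -> flip
Dir NE: opp run (6,5), next='.' -> no flip
Dir W: first cell '.' (not opp) -> no flip
Dir E: first cell '.' (not opp) -> no flip
Dir SW: edge -> no flip
Dir S: edge -> no flip
Dir SE: edge -> no flip
All flips: (6,3) (6,4)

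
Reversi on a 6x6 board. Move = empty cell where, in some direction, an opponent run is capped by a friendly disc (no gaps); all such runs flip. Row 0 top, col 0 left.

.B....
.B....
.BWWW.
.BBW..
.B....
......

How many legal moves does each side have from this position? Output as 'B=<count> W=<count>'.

-- B to move --
(1,2): flips 1 -> legal
(1,3): flips 1 -> legal
(1,4): flips 1 -> legal
(1,5): no bracket -> illegal
(2,5): flips 3 -> legal
(3,4): flips 1 -> legal
(3,5): no bracket -> illegal
(4,2): no bracket -> illegal
(4,3): no bracket -> illegal
(4,4): flips 2 -> legal
B mobility = 6
-- W to move --
(0,0): flips 1 -> legal
(0,2): no bracket -> illegal
(1,0): no bracket -> illegal
(1,2): no bracket -> illegal
(2,0): flips 1 -> legal
(3,0): flips 2 -> legal
(4,0): flips 1 -> legal
(4,2): flips 1 -> legal
(4,3): no bracket -> illegal
(5,0): flips 2 -> legal
(5,1): no bracket -> illegal
(5,2): no bracket -> illegal
W mobility = 6

Answer: B=6 W=6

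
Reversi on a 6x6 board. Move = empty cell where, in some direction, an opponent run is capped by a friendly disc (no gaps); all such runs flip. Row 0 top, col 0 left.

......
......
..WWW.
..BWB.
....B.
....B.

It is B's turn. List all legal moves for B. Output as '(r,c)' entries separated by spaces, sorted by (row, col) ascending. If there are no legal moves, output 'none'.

(1,1): flips 2 -> legal
(1,2): flips 2 -> legal
(1,3): no bracket -> illegal
(1,4): flips 2 -> legal
(1,5): no bracket -> illegal
(2,1): no bracket -> illegal
(2,5): no bracket -> illegal
(3,1): no bracket -> illegal
(3,5): no bracket -> illegal
(4,2): no bracket -> illegal
(4,3): no bracket -> illegal

Answer: (1,1) (1,2) (1,4)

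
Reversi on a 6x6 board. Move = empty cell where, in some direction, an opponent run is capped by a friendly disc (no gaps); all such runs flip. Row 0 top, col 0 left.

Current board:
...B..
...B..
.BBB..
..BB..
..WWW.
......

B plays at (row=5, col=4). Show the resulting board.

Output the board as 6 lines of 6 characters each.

Answer: ...B..
...B..
.BBB..
..BB..
..WBW.
....B.

Derivation:
Place B at (5,4); scan 8 dirs for brackets.
Dir NW: opp run (4,3) capped by B -> flip
Dir N: opp run (4,4), next='.' -> no flip
Dir NE: first cell '.' (not opp) -> no flip
Dir W: first cell '.' (not opp) -> no flip
Dir E: first cell '.' (not opp) -> no flip
Dir SW: edge -> no flip
Dir S: edge -> no flip
Dir SE: edge -> no flip
All flips: (4,3)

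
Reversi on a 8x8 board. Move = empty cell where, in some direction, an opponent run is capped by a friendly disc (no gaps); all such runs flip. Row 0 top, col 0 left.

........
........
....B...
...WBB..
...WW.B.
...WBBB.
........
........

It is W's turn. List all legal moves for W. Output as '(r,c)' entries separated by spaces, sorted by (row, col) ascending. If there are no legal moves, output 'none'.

(1,3): no bracket -> illegal
(1,4): flips 2 -> legal
(1,5): flips 1 -> legal
(2,3): no bracket -> illegal
(2,5): flips 1 -> legal
(2,6): flips 1 -> legal
(3,6): flips 2 -> legal
(3,7): no bracket -> illegal
(4,5): no bracket -> illegal
(4,7): no bracket -> illegal
(5,7): flips 3 -> legal
(6,3): no bracket -> illegal
(6,4): flips 1 -> legal
(6,5): flips 1 -> legal
(6,6): flips 1 -> legal
(6,7): no bracket -> illegal

Answer: (1,4) (1,5) (2,5) (2,6) (3,6) (5,7) (6,4) (6,5) (6,6)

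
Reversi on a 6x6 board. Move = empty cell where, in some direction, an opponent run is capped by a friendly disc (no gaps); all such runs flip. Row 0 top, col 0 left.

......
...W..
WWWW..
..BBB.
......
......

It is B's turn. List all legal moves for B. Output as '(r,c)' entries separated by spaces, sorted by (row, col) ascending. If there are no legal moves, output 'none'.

(0,2): no bracket -> illegal
(0,3): flips 2 -> legal
(0,4): no bracket -> illegal
(1,0): flips 1 -> legal
(1,1): flips 1 -> legal
(1,2): flips 2 -> legal
(1,4): flips 1 -> legal
(2,4): no bracket -> illegal
(3,0): no bracket -> illegal
(3,1): no bracket -> illegal

Answer: (0,3) (1,0) (1,1) (1,2) (1,4)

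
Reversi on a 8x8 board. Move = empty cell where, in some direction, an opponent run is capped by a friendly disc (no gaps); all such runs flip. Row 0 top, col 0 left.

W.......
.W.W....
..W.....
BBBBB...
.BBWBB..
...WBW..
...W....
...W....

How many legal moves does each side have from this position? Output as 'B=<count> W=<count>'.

-- B to move --
(0,1): no bracket -> illegal
(0,2): no bracket -> illegal
(0,3): no bracket -> illegal
(0,4): flips 2 -> legal
(1,0): no bracket -> illegal
(1,2): flips 1 -> legal
(1,4): no bracket -> illegal
(2,0): no bracket -> illegal
(2,1): no bracket -> illegal
(2,3): no bracket -> illegal
(2,4): no bracket -> illegal
(4,6): no bracket -> illegal
(5,2): flips 2 -> legal
(5,6): flips 1 -> legal
(6,2): flips 1 -> legal
(6,4): flips 1 -> legal
(6,5): flips 1 -> legal
(6,6): flips 1 -> legal
(7,2): flips 1 -> legal
(7,4): no bracket -> illegal
B mobility = 9
-- W to move --
(2,0): flips 2 -> legal
(2,1): flips 1 -> legal
(2,3): flips 1 -> legal
(2,4): no bracket -> illegal
(2,5): flips 1 -> legal
(3,5): flips 2 -> legal
(3,6): flips 2 -> legal
(4,0): flips 3 -> legal
(4,6): flips 2 -> legal
(5,0): no bracket -> illegal
(5,1): no bracket -> illegal
(5,2): flips 2 -> legal
(5,6): no bracket -> illegal
(6,4): no bracket -> illegal
(6,5): flips 1 -> legal
W mobility = 10

Answer: B=9 W=10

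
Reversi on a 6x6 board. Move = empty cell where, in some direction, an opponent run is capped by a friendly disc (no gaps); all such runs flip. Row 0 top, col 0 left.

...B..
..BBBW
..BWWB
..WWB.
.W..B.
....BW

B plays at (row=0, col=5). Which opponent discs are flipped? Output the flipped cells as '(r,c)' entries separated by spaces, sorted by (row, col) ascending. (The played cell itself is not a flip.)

Answer: (1,5)

Derivation:
Dir NW: edge -> no flip
Dir N: edge -> no flip
Dir NE: edge -> no flip
Dir W: first cell '.' (not opp) -> no flip
Dir E: edge -> no flip
Dir SW: first cell 'B' (not opp) -> no flip
Dir S: opp run (1,5) capped by B -> flip
Dir SE: edge -> no flip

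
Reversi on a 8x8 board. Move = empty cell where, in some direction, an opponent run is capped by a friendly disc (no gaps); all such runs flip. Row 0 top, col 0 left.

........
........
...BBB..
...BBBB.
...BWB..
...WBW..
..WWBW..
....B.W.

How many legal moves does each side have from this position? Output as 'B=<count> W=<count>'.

Answer: B=10 W=11

Derivation:
-- B to move --
(4,2): flips 1 -> legal
(4,6): flips 1 -> legal
(5,1): no bracket -> illegal
(5,2): flips 2 -> legal
(5,6): flips 2 -> legal
(6,1): flips 2 -> legal
(6,6): flips 3 -> legal
(6,7): no bracket -> illegal
(7,1): flips 3 -> legal
(7,2): flips 1 -> legal
(7,3): flips 2 -> legal
(7,5): flips 2 -> legal
(7,7): no bracket -> illegal
B mobility = 10
-- W to move --
(1,2): no bracket -> illegal
(1,3): flips 3 -> legal
(1,4): flips 2 -> legal
(1,5): flips 3 -> legal
(1,6): no bracket -> illegal
(2,2): flips 1 -> legal
(2,6): flips 1 -> legal
(2,7): flips 3 -> legal
(3,2): flips 2 -> legal
(3,7): no bracket -> illegal
(4,2): flips 1 -> legal
(4,6): flips 1 -> legal
(4,7): no bracket -> illegal
(5,2): no bracket -> illegal
(5,6): no bracket -> illegal
(7,3): flips 1 -> legal
(7,5): flips 1 -> legal
W mobility = 11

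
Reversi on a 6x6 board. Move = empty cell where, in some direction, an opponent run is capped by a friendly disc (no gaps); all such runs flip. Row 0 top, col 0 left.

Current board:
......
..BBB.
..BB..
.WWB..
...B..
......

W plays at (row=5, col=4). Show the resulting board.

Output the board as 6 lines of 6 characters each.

Answer: ......
..BBB.
..BB..
.WWB..
...W..
....W.

Derivation:
Place W at (5,4); scan 8 dirs for brackets.
Dir NW: opp run (4,3) capped by W -> flip
Dir N: first cell '.' (not opp) -> no flip
Dir NE: first cell '.' (not opp) -> no flip
Dir W: first cell '.' (not opp) -> no flip
Dir E: first cell '.' (not opp) -> no flip
Dir SW: edge -> no flip
Dir S: edge -> no flip
Dir SE: edge -> no flip
All flips: (4,3)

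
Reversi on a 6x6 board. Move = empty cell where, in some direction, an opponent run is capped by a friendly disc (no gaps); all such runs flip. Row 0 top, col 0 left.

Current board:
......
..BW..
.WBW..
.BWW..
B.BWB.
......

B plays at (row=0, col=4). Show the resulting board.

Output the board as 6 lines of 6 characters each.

Place B at (0,4); scan 8 dirs for brackets.
Dir NW: edge -> no flip
Dir N: edge -> no flip
Dir NE: edge -> no flip
Dir W: first cell '.' (not opp) -> no flip
Dir E: first cell '.' (not opp) -> no flip
Dir SW: opp run (1,3) capped by B -> flip
Dir S: first cell '.' (not opp) -> no flip
Dir SE: first cell '.' (not opp) -> no flip
All flips: (1,3)

Answer: ....B.
..BB..
.WBW..
.BWW..
B.BWB.
......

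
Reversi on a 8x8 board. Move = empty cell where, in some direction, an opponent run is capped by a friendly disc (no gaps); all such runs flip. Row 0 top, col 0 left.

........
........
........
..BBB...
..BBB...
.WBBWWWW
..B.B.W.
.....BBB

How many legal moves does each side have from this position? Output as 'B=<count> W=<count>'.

Answer: B=5 W=5

Derivation:
-- B to move --
(4,0): flips 1 -> legal
(4,1): no bracket -> illegal
(4,5): no bracket -> illegal
(4,6): flips 3 -> legal
(4,7): no bracket -> illegal
(5,0): flips 1 -> legal
(6,0): flips 1 -> legal
(6,1): no bracket -> illegal
(6,3): no bracket -> illegal
(6,5): flips 1 -> legal
(6,7): no bracket -> illegal
B mobility = 5
-- W to move --
(2,1): flips 2 -> legal
(2,2): flips 2 -> legal
(2,3): no bracket -> illegal
(2,4): flips 4 -> legal
(2,5): no bracket -> illegal
(3,1): no bracket -> illegal
(3,5): no bracket -> illegal
(4,1): no bracket -> illegal
(4,5): no bracket -> illegal
(6,1): no bracket -> illegal
(6,3): no bracket -> illegal
(6,5): no bracket -> illegal
(6,7): no bracket -> illegal
(7,1): no bracket -> illegal
(7,2): no bracket -> illegal
(7,3): flips 2 -> legal
(7,4): flips 1 -> legal
W mobility = 5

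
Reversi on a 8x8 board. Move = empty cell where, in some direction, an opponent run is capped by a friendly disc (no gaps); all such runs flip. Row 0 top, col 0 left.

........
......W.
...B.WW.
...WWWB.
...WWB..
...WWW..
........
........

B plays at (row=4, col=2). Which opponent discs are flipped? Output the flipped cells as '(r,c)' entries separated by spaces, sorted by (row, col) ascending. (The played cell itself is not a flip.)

Dir NW: first cell '.' (not opp) -> no flip
Dir N: first cell '.' (not opp) -> no flip
Dir NE: opp run (3,3), next='.' -> no flip
Dir W: first cell '.' (not opp) -> no flip
Dir E: opp run (4,3) (4,4) capped by B -> flip
Dir SW: first cell '.' (not opp) -> no flip
Dir S: first cell '.' (not opp) -> no flip
Dir SE: opp run (5,3), next='.' -> no flip

Answer: (4,3) (4,4)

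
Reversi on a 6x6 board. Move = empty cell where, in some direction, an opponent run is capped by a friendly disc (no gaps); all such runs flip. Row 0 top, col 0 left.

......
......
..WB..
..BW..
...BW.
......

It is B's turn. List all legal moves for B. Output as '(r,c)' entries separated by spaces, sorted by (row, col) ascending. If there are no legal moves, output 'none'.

(1,1): no bracket -> illegal
(1,2): flips 1 -> legal
(1,3): no bracket -> illegal
(2,1): flips 1 -> legal
(2,4): no bracket -> illegal
(3,1): no bracket -> illegal
(3,4): flips 1 -> legal
(3,5): no bracket -> illegal
(4,2): no bracket -> illegal
(4,5): flips 1 -> legal
(5,3): no bracket -> illegal
(5,4): no bracket -> illegal
(5,5): no bracket -> illegal

Answer: (1,2) (2,1) (3,4) (4,5)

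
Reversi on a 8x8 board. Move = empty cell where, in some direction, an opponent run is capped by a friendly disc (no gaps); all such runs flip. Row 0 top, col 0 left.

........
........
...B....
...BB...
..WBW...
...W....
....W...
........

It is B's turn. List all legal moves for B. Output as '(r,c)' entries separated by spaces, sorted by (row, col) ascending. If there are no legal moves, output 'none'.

Answer: (4,1) (4,5) (5,1) (5,4) (5,5) (6,3)

Derivation:
(3,1): no bracket -> illegal
(3,2): no bracket -> illegal
(3,5): no bracket -> illegal
(4,1): flips 1 -> legal
(4,5): flips 1 -> legal
(5,1): flips 1 -> legal
(5,2): no bracket -> illegal
(5,4): flips 1 -> legal
(5,5): flips 1 -> legal
(6,2): no bracket -> illegal
(6,3): flips 1 -> legal
(6,5): no bracket -> illegal
(7,3): no bracket -> illegal
(7,4): no bracket -> illegal
(7,5): no bracket -> illegal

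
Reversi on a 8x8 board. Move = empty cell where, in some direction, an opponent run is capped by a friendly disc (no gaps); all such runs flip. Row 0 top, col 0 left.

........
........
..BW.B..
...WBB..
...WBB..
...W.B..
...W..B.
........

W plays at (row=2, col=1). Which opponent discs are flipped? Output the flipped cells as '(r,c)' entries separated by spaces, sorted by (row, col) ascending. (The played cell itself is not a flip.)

Dir NW: first cell '.' (not opp) -> no flip
Dir N: first cell '.' (not opp) -> no flip
Dir NE: first cell '.' (not opp) -> no flip
Dir W: first cell '.' (not opp) -> no flip
Dir E: opp run (2,2) capped by W -> flip
Dir SW: first cell '.' (not opp) -> no flip
Dir S: first cell '.' (not opp) -> no flip
Dir SE: first cell '.' (not opp) -> no flip

Answer: (2,2)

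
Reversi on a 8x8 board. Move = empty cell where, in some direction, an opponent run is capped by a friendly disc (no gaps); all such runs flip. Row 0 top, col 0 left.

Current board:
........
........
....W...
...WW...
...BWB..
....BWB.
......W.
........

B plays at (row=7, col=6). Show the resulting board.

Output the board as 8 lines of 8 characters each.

Answer: ........
........
....W...
...WW...
...BWB..
....BWB.
......B.
......B.

Derivation:
Place B at (7,6); scan 8 dirs for brackets.
Dir NW: first cell '.' (not opp) -> no flip
Dir N: opp run (6,6) capped by B -> flip
Dir NE: first cell '.' (not opp) -> no flip
Dir W: first cell '.' (not opp) -> no flip
Dir E: first cell '.' (not opp) -> no flip
Dir SW: edge -> no flip
Dir S: edge -> no flip
Dir SE: edge -> no flip
All flips: (6,6)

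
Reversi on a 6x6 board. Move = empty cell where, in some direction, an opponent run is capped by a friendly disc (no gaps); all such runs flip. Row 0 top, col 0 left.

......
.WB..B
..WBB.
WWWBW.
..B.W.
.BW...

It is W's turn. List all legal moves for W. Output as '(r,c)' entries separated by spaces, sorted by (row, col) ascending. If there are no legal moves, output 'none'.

(0,1): flips 2 -> legal
(0,2): flips 1 -> legal
(0,3): no bracket -> illegal
(0,4): no bracket -> illegal
(0,5): no bracket -> illegal
(1,3): flips 1 -> legal
(1,4): flips 2 -> legal
(2,1): no bracket -> illegal
(2,5): flips 2 -> legal
(3,5): no bracket -> illegal
(4,0): no bracket -> illegal
(4,1): no bracket -> illegal
(4,3): no bracket -> illegal
(5,0): flips 1 -> legal
(5,3): flips 1 -> legal

Answer: (0,1) (0,2) (1,3) (1,4) (2,5) (5,0) (5,3)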